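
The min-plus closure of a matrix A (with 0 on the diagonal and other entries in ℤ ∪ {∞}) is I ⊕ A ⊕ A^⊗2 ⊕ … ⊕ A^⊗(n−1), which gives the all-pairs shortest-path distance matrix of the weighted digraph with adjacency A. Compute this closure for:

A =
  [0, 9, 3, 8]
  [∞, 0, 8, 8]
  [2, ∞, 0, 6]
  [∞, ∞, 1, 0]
Closure =
  [0, 9, 3, 8]
  [10, 0, 8, 8]
  [2, 11, 0, 6]
  [3, 12, 1, 0]

This is the Floyd-Warshall all-pairs shortest-path computation. For each intermediate vertex k = 0, 1, …, 3, update dist[i][j] ← min(dist[i][j], dist[i][k] + dist[k][j]). The final matrix gives, for each (i, j), the minimum total weight of any directed path from i to j (possibly empty when i = j).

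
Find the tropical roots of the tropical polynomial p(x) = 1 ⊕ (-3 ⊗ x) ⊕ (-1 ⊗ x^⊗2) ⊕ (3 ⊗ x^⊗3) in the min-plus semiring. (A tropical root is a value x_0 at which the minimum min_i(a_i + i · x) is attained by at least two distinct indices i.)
Roots: {-4, -2, 4}

Each tropical root is a break point of the lower envelope of the lines y = a_i + i · x (there are 4 lines, with slopes 0, 1, ..., 3). Only the lines that attain the minimum somewhere contribute to roots; other lines are dominated. Here the surviving (envelope) indices are i = 3, i = 2, i = 1, i = 0.
Intersections between consecutive envelope lines give the roots: for adjacent envelope indices i < j the intersection is x = (a_i − a_j) / (j − i). Reading off the sorted break points: {-4, -2, 4}.
Verification: at each break x_0, at least two indices attain the minimum of min_i(a_i + i · x_0).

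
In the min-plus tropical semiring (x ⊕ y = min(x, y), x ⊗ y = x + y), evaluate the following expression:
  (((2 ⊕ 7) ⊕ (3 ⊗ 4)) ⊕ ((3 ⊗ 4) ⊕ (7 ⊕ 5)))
(((2 ⊕ 7) ⊕ (3 ⊗ 4)) ⊕ ((3 ⊗ 4) ⊕ (7 ⊕ 5))) = 2

Expand innermost to outermost. Recall ⊕ takes the minimum of its arguments and ⊗ takes their sum. Working out the expression (((2 ⊕ 7) ⊕ (3 ⊗ 4)) ⊕ ((3 ⊗ 4) ⊕ (7 ⊕ 5))) gives 2.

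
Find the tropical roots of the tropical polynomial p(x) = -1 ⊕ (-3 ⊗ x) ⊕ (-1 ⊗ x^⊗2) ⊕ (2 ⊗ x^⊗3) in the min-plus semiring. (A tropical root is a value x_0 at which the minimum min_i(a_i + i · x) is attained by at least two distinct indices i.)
Roots: {-3, -2, 2}

Each tropical root is a break point of the lower envelope of the lines y = a_i + i · x (there are 4 lines, with slopes 0, 1, ..., 3). Only the lines that attain the minimum somewhere contribute to roots; other lines are dominated. Here the surviving (envelope) indices are i = 3, i = 2, i = 1, i = 0.
Intersections between consecutive envelope lines give the roots: for adjacent envelope indices i < j the intersection is x = (a_i − a_j) / (j − i). Reading off the sorted break points: {-3, -2, 2}.
Verification: at each break x_0, at least two indices attain the minimum of min_i(a_i + i · x_0).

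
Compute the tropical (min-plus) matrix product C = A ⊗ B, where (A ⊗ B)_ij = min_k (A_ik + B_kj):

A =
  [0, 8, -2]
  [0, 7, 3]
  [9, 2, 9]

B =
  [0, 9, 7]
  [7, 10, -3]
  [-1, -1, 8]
A ⊗ B =
  [-3, -3, 5]
  [0, 2, 4]
  [8, 8, -1]

Apply the min-plus product entry-by-entry:
  C[0][0] = min over k of (A[0][0] + B[0][0] = 0 + 0 = 0, A[0][1] + B[1][0] = 8 + 7 = 15, A[0][2] + B[2][0] = -2 + -1 = -3) = -3 (attained at k = 2)
  C[0][1] = min over k of (A[0][0] + B[0][1] = 0 + 9 = 9, A[0][1] + B[1][1] = 8 + 10 = 18, A[0][2] + B[2][1] = -2 + -1 = -3) = -3 (attained at k = 2)
  C[0][2] = min over k of (A[0][0] + B[0][2] = 0 + 7 = 7, A[0][1] + B[1][2] = 8 + -3 = 5, A[0][2] + B[2][2] = -2 + 8 = 6) = 5 (attained at k = 1)
  C[1][0] = min over k of (A[1][0] + B[0][0] = 0 + 0 = 0, A[1][1] + B[1][0] = 7 + 7 = 14, A[1][2] + B[2][0] = 3 + -1 = 2) = 0 (attained at k = 0)
  C[1][1] = min over k of (A[1][0] + B[0][1] = 0 + 9 = 9, A[1][1] + B[1][1] = 7 + 10 = 17, A[1][2] + B[2][1] = 3 + -1 = 2) = 2 (attained at k = 2)
  C[1][2] = min over k of (A[1][0] + B[0][2] = 0 + 7 = 7, A[1][1] + B[1][2] = 7 + -3 = 4, A[1][2] + B[2][2] = 3 + 8 = 11) = 4 (attained at k = 1)
  C[2][0] = min over k of (A[2][0] + B[0][0] = 9 + 0 = 9, A[2][1] + B[1][0] = 2 + 7 = 9, A[2][2] + B[2][0] = 9 + -1 = 8) = 8 (attained at k = 2)
  C[2][1] = min over k of (A[2][0] + B[0][1] = 9 + 9 = 18, A[2][1] + B[1][1] = 2 + 10 = 12, A[2][2] + B[2][1] = 9 + -1 = 8) = 8 (attained at k = 2)
  C[2][2] = min over k of (A[2][0] + B[0][2] = 9 + 7 = 16, A[2][1] + B[1][2] = 2 + -3 = -1, A[2][2] + B[2][2] = 9 + 8 = 17) = -1 (attained at k = 1)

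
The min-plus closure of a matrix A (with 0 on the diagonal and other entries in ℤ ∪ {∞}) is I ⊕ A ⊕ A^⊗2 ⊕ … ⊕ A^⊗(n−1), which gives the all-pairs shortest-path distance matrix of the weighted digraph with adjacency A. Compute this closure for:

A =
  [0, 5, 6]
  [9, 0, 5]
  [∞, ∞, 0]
Closure =
  [0, 5, 6]
  [9, 0, 5]
  [∞, ∞, 0]

This is the Floyd-Warshall all-pairs shortest-path computation. For each intermediate vertex k = 0, 1, …, 2, update dist[i][j] ← min(dist[i][j], dist[i][k] + dist[k][j]). The final matrix gives, for each (i, j), the minimum total weight of any directed path from i to j (possibly empty when i = j).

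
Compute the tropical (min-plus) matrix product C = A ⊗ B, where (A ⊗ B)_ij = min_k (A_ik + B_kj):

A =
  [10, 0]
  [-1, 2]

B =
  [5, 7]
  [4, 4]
A ⊗ B =
  [4, 4]
  [4, 6]

Apply the min-plus product entry-by-entry:
  C[0][0] = min over k of (A[0][0] + B[0][0] = 10 + 5 = 15, A[0][1] + B[1][0] = 0 + 4 = 4) = 4 (attained at k = 1)
  C[0][1] = min over k of (A[0][0] + B[0][1] = 10 + 7 = 17, A[0][1] + B[1][1] = 0 + 4 = 4) = 4 (attained at k = 1)
  C[1][0] = min over k of (A[1][0] + B[0][0] = -1 + 5 = 4, A[1][1] + B[1][0] = 2 + 4 = 6) = 4 (attained at k = 0)
  C[1][1] = min over k of (A[1][0] + B[0][1] = -1 + 7 = 6, A[1][1] + B[1][1] = 2 + 4 = 6) = 6 (attained at k = 0)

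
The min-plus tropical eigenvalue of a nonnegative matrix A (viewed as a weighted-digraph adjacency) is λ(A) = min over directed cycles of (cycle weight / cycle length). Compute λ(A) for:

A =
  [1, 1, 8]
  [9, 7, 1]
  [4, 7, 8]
λ(A) = 1

Enumerate directed cycles and compute their means (weight / length). Sample:
  cycle 0 → 0: weight = 1, length = 1, mean = 1/1 ≈ 1.000
  cycle 1 → 1: weight = 7, length = 1, mean = 7/1 ≈ 7.000
  cycle 2 → 2: weight = 8, length = 1, mean = 8/1 ≈ 8.000
  cycle 0 → 1 → 0: weight = 10, length = 2, mean = 10/2 ≈ 5.000
  cycle 0 → 2 → 0: weight = 12, length = 2, mean = 12/2 ≈ 6.000
  cycle 1 → 0 → 1: weight = 10, length = 2, mean = 10/2 ≈ 5.000
Minimum mean = 1.000, attained e.g. along the cycle 0 → 0 with weight 1 and length 1. So λ(A) = 1/1 = 1.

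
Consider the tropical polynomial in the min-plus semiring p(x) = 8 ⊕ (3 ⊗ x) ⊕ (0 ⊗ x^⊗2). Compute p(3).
p(3) = 6

A tropical monomial a ⊗ x^⊗i evaluates to a + i · x. Evaluating each term at x = 3:
  Term 0 contributes 8 + 0 · 3 = 8
  Term 1 contributes 3 + 1 · 3 = 6
  Term 2 contributes 0 + 2 · 3 = 6
p(3) = ⊕ of these = min[8, 6, 6] = 6.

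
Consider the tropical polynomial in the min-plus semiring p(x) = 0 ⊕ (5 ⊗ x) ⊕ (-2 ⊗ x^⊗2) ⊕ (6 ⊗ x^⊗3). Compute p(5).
p(5) = 0

A tropical monomial a ⊗ x^⊗i evaluates to a + i · x. Evaluating each term at x = 5:
  Term 0 contributes 0 + 0 · 5 = 0
  Term 1 contributes 5 + 1 · 5 = 10
  Term 2 contributes -2 + 2 · 5 = 8
  Term 3 contributes 6 + 3 · 5 = 21
p(5) = ⊕ of these = min[0, 10, 8, 21] = 0.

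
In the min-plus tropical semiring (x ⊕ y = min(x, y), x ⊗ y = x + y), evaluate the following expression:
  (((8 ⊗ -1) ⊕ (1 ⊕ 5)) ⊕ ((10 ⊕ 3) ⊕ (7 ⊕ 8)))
(((8 ⊗ -1) ⊕ (1 ⊕ 5)) ⊕ ((10 ⊕ 3) ⊕ (7 ⊕ 8))) = 1

Expand innermost to outermost. Recall ⊕ takes the minimum of its arguments and ⊗ takes their sum. Working out the expression (((8 ⊗ -1) ⊕ (1 ⊕ 5)) ⊕ ((10 ⊕ 3) ⊕ (7 ⊕ 8))) gives 1.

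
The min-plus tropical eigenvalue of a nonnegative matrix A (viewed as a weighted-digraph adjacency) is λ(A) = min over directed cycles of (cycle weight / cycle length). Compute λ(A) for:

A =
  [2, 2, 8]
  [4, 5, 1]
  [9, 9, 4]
λ(A) = 2

Enumerate directed cycles and compute their means (weight / length). Sample:
  cycle 0 → 0: weight = 2, length = 1, mean = 2/1 ≈ 2.000
  cycle 1 → 1: weight = 5, length = 1, mean = 5/1 ≈ 5.000
  cycle 2 → 2: weight = 4, length = 1, mean = 4/1 ≈ 4.000
  cycle 0 → 1 → 0: weight = 6, length = 2, mean = 6/2 ≈ 3.000
  cycle 0 → 2 → 0: weight = 17, length = 2, mean = 17/2 ≈ 8.500
  cycle 1 → 0 → 1: weight = 6, length = 2, mean = 6/2 ≈ 3.000
Minimum mean = 2.000, attained e.g. along the cycle 0 → 0 with weight 2 and length 1. So λ(A) = 2/1 = 2.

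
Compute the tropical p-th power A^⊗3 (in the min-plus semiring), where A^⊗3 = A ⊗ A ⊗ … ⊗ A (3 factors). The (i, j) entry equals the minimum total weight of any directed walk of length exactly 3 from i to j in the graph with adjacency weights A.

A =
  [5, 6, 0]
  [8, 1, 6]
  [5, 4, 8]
A^⊗3 =
  [10, 5, 5]
  [10, 3, 8]
  [10, 6, 10]

Each entry (A^⊗3)_ij equals the minimum over all length-3 walks i = v_0 → v_1 → … → v_3 = j of Σ_t A[v_t][v_{t+1}]. For example, for (i, j) = (0, 2) we minimise over 9 possible intermediate vertex sequences; the minimum is 5, attained along the walk 0 → 2 → 0 → 2.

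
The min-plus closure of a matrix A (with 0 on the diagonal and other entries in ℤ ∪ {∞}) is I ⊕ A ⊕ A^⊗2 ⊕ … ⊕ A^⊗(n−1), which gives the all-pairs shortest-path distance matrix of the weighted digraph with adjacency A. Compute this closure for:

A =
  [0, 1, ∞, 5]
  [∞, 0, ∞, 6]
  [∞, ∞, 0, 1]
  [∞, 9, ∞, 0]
Closure =
  [0, 1, ∞, 5]
  [∞, 0, ∞, 6]
  [∞, 10, 0, 1]
  [∞, 9, ∞, 0]

This is the Floyd-Warshall all-pairs shortest-path computation. For each intermediate vertex k = 0, 1, …, 3, update dist[i][j] ← min(dist[i][j], dist[i][k] + dist[k][j]). The final matrix gives, for each (i, j), the minimum total weight of any directed path from i to j (possibly empty when i = j).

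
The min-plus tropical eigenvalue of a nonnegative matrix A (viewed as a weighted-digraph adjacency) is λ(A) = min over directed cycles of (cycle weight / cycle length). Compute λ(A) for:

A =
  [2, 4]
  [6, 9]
λ(A) = 2

Enumerate directed cycles and compute their means (weight / length). Sample:
  cycle 0 → 0: weight = 2, length = 1, mean = 2/1 ≈ 2.000
  cycle 1 → 1: weight = 9, length = 1, mean = 9/1 ≈ 9.000
  cycle 0 → 1 → 0: weight = 10, length = 2, mean = 10/2 ≈ 5.000
  cycle 1 → 0 → 1: weight = 10, length = 2, mean = 10/2 ≈ 5.000
Minimum mean = 2.000, attained e.g. along the cycle 0 → 0 with weight 2 and length 1. So λ(A) = 2/1 = 2.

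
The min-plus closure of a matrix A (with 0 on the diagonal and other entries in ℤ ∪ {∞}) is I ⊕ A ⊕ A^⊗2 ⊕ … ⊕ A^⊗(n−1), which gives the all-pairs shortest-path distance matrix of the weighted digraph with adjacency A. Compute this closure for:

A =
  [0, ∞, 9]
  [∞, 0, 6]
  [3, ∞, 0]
Closure =
  [0, ∞, 9]
  [9, 0, 6]
  [3, ∞, 0]

This is the Floyd-Warshall all-pairs shortest-path computation. For each intermediate vertex k = 0, 1, …, 2, update dist[i][j] ← min(dist[i][j], dist[i][k] + dist[k][j]). The final matrix gives, for each (i, j), the minimum total weight of any directed path from i to j (possibly empty when i = j).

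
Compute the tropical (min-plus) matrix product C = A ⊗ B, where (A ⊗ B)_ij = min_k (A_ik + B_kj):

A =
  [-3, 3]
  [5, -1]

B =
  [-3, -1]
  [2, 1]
A ⊗ B =
  [-6, -4]
  [1, 0]

Apply the min-plus product entry-by-entry:
  C[0][0] = min over k of (A[0][0] + B[0][0] = -3 + -3 = -6, A[0][1] + B[1][0] = 3 + 2 = 5) = -6 (attained at k = 0)
  C[0][1] = min over k of (A[0][0] + B[0][1] = -3 + -1 = -4, A[0][1] + B[1][1] = 3 + 1 = 4) = -4 (attained at k = 0)
  C[1][0] = min over k of (A[1][0] + B[0][0] = 5 + -3 = 2, A[1][1] + B[1][0] = -1 + 2 = 1) = 1 (attained at k = 1)
  C[1][1] = min over k of (A[1][0] + B[0][1] = 5 + -1 = 4, A[1][1] + B[1][1] = -1 + 1 = 0) = 0 (attained at k = 1)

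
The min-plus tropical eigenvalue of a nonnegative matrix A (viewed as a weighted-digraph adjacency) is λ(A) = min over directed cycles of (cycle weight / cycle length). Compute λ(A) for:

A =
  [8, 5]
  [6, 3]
λ(A) = 3

Enumerate directed cycles and compute their means (weight / length). Sample:
  cycle 0 → 0: weight = 8, length = 1, mean = 8/1 ≈ 8.000
  cycle 1 → 1: weight = 3, length = 1, mean = 3/1 ≈ 3.000
  cycle 0 → 1 → 0: weight = 11, length = 2, mean = 11/2 ≈ 5.500
  cycle 1 → 0 → 1: weight = 11, length = 2, mean = 11/2 ≈ 5.500
Minimum mean = 3.000, attained e.g. along the cycle 1 → 1 with weight 3 and length 1. So λ(A) = 3/1 = 3.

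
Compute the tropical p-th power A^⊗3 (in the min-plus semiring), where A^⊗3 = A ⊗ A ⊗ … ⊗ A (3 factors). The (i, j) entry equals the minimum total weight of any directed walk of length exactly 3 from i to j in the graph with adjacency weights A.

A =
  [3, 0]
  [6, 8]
A^⊗3 =
  [9, 6]
  [12, 9]

Each entry (A^⊗3)_ij equals the minimum over all length-3 walks i = v_0 → v_1 → … → v_3 = j of Σ_t A[v_t][v_{t+1}]. For example, for (i, j) = (0, 1) we minimise over 4 possible intermediate vertex sequences; the minimum is 6, attained along the walk 0 → 0 → 0 → 1.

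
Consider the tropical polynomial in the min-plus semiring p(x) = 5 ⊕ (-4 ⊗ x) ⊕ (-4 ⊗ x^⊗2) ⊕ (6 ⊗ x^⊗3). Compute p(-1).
p(-1) = -6

A tropical monomial a ⊗ x^⊗i evaluates to a + i · x. Evaluating each term at x = -1:
  Term 0 contributes 5 + 0 · -1 = 5
  Term 1 contributes -4 + 1 · -1 = -5
  Term 2 contributes -4 + 2 · -1 = -6
  Term 3 contributes 6 + 3 · -1 = 3
p(-1) = ⊕ of these = min[5, -5, -6, 3] = -6.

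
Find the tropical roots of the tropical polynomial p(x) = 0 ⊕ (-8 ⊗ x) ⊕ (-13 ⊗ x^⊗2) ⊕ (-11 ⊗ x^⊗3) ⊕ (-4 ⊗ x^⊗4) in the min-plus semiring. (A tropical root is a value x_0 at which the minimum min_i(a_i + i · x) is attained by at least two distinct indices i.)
Roots: {-7, -2, 5, 8}

Each tropical root is a break point of the lower envelope of the lines y = a_i + i · x (there are 5 lines, with slopes 0, 1, ..., 4). Only the lines that attain the minimum somewhere contribute to roots; other lines are dominated. Here the surviving (envelope) indices are i = 4, i = 3, i = 2, i = 1, i = 0.
Intersections between consecutive envelope lines give the roots: for adjacent envelope indices i < j the intersection is x = (a_i − a_j) / (j − i). Reading off the sorted break points: {-7, -2, 5, 8}.
Verification: at each break x_0, at least two indices attain the minimum of min_i(a_i + i · x_0).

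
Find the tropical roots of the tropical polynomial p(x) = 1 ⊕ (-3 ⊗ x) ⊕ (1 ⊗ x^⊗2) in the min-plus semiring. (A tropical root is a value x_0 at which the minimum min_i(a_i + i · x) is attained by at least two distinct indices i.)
Roots: {-4, 4}

Each tropical root is a break point of the lower envelope of the lines y = a_i + i · x (there are 3 lines, with slopes 0, 1, ..., 2). Only the lines that attain the minimum somewhere contribute to roots; other lines are dominated. Here the surviving (envelope) indices are i = 2, i = 1, i = 0.
Intersections between consecutive envelope lines give the roots: for adjacent envelope indices i < j the intersection is x = (a_i − a_j) / (j − i). Reading off the sorted break points: {-4, 4}.
Verification: at each break x_0, at least two indices attain the minimum of min_i(a_i + i · x_0).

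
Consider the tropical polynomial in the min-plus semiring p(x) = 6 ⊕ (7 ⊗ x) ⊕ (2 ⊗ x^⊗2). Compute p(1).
p(1) = 4

A tropical monomial a ⊗ x^⊗i evaluates to a + i · x. Evaluating each term at x = 1:
  Term 0 contributes 6 + 0 · 1 = 6
  Term 1 contributes 7 + 1 · 1 = 8
  Term 2 contributes 2 + 2 · 1 = 4
p(1) = ⊕ of these = min[6, 8, 4] = 4.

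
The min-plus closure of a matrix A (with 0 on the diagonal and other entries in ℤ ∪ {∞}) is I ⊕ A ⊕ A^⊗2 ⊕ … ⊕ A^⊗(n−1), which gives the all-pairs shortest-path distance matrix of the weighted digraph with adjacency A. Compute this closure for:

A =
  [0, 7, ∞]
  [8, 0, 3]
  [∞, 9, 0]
Closure =
  [0, 7, 10]
  [8, 0, 3]
  [17, 9, 0]

This is the Floyd-Warshall all-pairs shortest-path computation. For each intermediate vertex k = 0, 1, …, 2, update dist[i][j] ← min(dist[i][j], dist[i][k] + dist[k][j]). The final matrix gives, for each (i, j), the minimum total weight of any directed path from i to j (possibly empty when i = j).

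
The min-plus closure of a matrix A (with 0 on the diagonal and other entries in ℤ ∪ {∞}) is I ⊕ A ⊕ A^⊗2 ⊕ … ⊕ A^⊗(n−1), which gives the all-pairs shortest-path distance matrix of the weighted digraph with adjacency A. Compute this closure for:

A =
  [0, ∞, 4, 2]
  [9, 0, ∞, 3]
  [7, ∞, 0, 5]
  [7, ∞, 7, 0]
Closure =
  [0, ∞, 4, 2]
  [9, 0, 10, 3]
  [7, ∞, 0, 5]
  [7, ∞, 7, 0]

This is the Floyd-Warshall all-pairs shortest-path computation. For each intermediate vertex k = 0, 1, …, 3, update dist[i][j] ← min(dist[i][j], dist[i][k] + dist[k][j]). The final matrix gives, for each (i, j), the minimum total weight of any directed path from i to j (possibly empty when i = j).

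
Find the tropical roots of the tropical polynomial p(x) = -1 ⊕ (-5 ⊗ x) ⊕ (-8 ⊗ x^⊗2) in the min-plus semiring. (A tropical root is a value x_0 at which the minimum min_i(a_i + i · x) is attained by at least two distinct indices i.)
Roots: {3, 4}

Each tropical root is a break point of the lower envelope of the lines y = a_i + i · x (there are 3 lines, with slopes 0, 1, ..., 2). Only the lines that attain the minimum somewhere contribute to roots; other lines are dominated. Here the surviving (envelope) indices are i = 2, i = 1, i = 0.
Intersections between consecutive envelope lines give the roots: for adjacent envelope indices i < j the intersection is x = (a_i − a_j) / (j − i). Reading off the sorted break points: {3, 4}.
Verification: at each break x_0, at least two indices attain the minimum of min_i(a_i + i · x_0).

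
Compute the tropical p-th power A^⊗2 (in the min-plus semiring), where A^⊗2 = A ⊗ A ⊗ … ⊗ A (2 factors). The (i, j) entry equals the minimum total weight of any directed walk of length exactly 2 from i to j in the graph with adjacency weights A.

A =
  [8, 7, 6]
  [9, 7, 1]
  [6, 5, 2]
A^⊗2 =
  [12, 11, 8]
  [7, 6, 3]
  [8, 7, 4]

Each entry (A^⊗2)_ij equals the minimum over all length-2 walks i = v_0 → v_1 → … → v_2 = j of Σ_t A[v_t][v_{t+1}]. For example, for (i, j) = (0, 2) we minimise over 3 possible intermediate vertex sequences; the minimum is 8, attained along the walk 0 → 1 → 2.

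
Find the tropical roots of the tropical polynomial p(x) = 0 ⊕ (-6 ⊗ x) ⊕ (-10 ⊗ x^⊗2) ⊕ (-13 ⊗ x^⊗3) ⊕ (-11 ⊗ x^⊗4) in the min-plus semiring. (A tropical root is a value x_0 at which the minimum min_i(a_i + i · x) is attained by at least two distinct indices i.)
Roots: {-2, 3, 4, 6}

Each tropical root is a break point of the lower envelope of the lines y = a_i + i · x (there are 5 lines, with slopes 0, 1, ..., 4). Only the lines that attain the minimum somewhere contribute to roots; other lines are dominated. Here the surviving (envelope) indices are i = 4, i = 3, i = 2, i = 1, i = 0.
Intersections between consecutive envelope lines give the roots: for adjacent envelope indices i < j the intersection is x = (a_i − a_j) / (j − i). Reading off the sorted break points: {-2, 3, 4, 6}.
Verification: at each break x_0, at least two indices attain the minimum of min_i(a_i + i · x_0).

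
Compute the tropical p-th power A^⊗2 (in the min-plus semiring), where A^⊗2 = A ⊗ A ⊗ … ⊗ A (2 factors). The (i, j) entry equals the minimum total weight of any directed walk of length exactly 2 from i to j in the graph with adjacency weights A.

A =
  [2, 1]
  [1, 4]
A^⊗2 =
  [2, 3]
  [3, 2]

Each entry (A^⊗2)_ij equals the minimum over all length-2 walks i = v_0 → v_1 → … → v_2 = j of Σ_t A[v_t][v_{t+1}]. For example, for (i, j) = (0, 1) we minimise over 2 possible intermediate vertex sequences; the minimum is 3, attained along the walk 0 → 0 → 1.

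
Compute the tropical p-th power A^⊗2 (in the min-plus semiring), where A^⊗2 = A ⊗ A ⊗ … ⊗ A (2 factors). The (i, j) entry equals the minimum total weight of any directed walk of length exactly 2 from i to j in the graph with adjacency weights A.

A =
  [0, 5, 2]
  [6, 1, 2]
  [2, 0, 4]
A^⊗2 =
  [0, 2, 2]
  [4, 2, 3]
  [2, 1, 2]

Each entry (A^⊗2)_ij equals the minimum over all length-2 walks i = v_0 → v_1 → … → v_2 = j of Σ_t A[v_t][v_{t+1}]. For example, for (i, j) = (0, 2) we minimise over 3 possible intermediate vertex sequences; the minimum is 2, attained along the walk 0 → 0 → 2.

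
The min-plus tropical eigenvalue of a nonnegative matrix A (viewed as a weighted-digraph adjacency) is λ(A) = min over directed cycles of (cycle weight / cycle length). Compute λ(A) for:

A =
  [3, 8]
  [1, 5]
λ(A) = 3

Enumerate directed cycles and compute their means (weight / length). Sample:
  cycle 0 → 0: weight = 3, length = 1, mean = 3/1 ≈ 3.000
  cycle 1 → 1: weight = 5, length = 1, mean = 5/1 ≈ 5.000
  cycle 0 → 1 → 0: weight = 9, length = 2, mean = 9/2 ≈ 4.500
  cycle 1 → 0 → 1: weight = 9, length = 2, mean = 9/2 ≈ 4.500
Minimum mean = 3.000, attained e.g. along the cycle 0 → 0 with weight 3 and length 1. So λ(A) = 3/1 = 3.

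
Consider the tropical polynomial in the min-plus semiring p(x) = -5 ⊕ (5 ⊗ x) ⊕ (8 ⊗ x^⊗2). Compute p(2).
p(2) = -5

A tropical monomial a ⊗ x^⊗i evaluates to a + i · x. Evaluating each term at x = 2:
  Term 0 contributes -5 + 0 · 2 = -5
  Term 1 contributes 5 + 1 · 2 = 7
  Term 2 contributes 8 + 2 · 2 = 12
p(2) = ⊕ of these = min[-5, 7, 12] = -5.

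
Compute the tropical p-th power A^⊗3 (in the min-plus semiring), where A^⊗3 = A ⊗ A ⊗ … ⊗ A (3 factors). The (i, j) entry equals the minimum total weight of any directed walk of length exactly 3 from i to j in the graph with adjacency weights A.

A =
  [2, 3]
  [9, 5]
A^⊗3 =
  [6, 7]
  [13, 14]

Each entry (A^⊗3)_ij equals the minimum over all length-3 walks i = v_0 → v_1 → … → v_3 = j of Σ_t A[v_t][v_{t+1}]. For example, for (i, j) = (0, 1) we minimise over 4 possible intermediate vertex sequences; the minimum is 7, attained along the walk 0 → 0 → 0 → 1.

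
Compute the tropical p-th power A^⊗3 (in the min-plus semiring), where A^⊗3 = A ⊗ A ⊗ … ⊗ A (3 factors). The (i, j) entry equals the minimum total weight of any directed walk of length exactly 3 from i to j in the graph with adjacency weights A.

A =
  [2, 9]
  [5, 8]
A^⊗3 =
  [6, 13]
  [9, 16]

Each entry (A^⊗3)_ij equals the minimum over all length-3 walks i = v_0 → v_1 → … → v_3 = j of Σ_t A[v_t][v_{t+1}]. For example, for (i, j) = (0, 1) we minimise over 4 possible intermediate vertex sequences; the minimum is 13, attained along the walk 0 → 0 → 0 → 1.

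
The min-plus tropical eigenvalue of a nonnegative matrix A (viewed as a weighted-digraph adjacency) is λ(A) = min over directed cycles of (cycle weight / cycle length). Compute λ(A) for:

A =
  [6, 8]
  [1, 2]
λ(A) = 2

Enumerate directed cycles and compute their means (weight / length). Sample:
  cycle 0 → 0: weight = 6, length = 1, mean = 6/1 ≈ 6.000
  cycle 1 → 1: weight = 2, length = 1, mean = 2/1 ≈ 2.000
  cycle 0 → 1 → 0: weight = 9, length = 2, mean = 9/2 ≈ 4.500
  cycle 1 → 0 → 1: weight = 9, length = 2, mean = 9/2 ≈ 4.500
Minimum mean = 2.000, attained e.g. along the cycle 1 → 1 with weight 2 and length 1. So λ(A) = 2/1 = 2.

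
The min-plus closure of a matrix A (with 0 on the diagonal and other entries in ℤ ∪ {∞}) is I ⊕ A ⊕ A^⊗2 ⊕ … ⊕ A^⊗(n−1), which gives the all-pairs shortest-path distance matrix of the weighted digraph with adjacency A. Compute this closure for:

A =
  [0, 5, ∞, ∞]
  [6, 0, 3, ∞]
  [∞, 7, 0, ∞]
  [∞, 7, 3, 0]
Closure =
  [0, 5, 8, ∞]
  [6, 0, 3, ∞]
  [13, 7, 0, ∞]
  [13, 7, 3, 0]

This is the Floyd-Warshall all-pairs shortest-path computation. For each intermediate vertex k = 0, 1, …, 3, update dist[i][j] ← min(dist[i][j], dist[i][k] + dist[k][j]). The final matrix gives, for each (i, j), the minimum total weight of any directed path from i to j (possibly empty when i = j).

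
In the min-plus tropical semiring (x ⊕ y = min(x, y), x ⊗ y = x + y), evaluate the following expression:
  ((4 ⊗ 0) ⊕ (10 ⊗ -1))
((4 ⊗ 0) ⊕ (10 ⊗ -1)) = 4

Expand innermost to outermost. Recall ⊕ takes the minimum of its arguments and ⊗ takes their sum. Working out the expression ((4 ⊗ 0) ⊕ (10 ⊗ -1)) gives 4.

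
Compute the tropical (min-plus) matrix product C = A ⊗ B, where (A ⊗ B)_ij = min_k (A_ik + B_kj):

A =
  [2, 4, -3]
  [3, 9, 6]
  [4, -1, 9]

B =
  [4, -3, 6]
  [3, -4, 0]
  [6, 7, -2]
A ⊗ B =
  [3, -1, -5]
  [7, 0, 4]
  [2, -5, -1]

Apply the min-plus product entry-by-entry:
  C[0][0] = min over k of (A[0][0] + B[0][0] = 2 + 4 = 6, A[0][1] + B[1][0] = 4 + 3 = 7, A[0][2] + B[2][0] = -3 + 6 = 3) = 3 (attained at k = 2)
  C[0][1] = min over k of (A[0][0] + B[0][1] = 2 + -3 = -1, A[0][1] + B[1][1] = 4 + -4 = 0, A[0][2] + B[2][1] = -3 + 7 = 4) = -1 (attained at k = 0)
  C[0][2] = min over k of (A[0][0] + B[0][2] = 2 + 6 = 8, A[0][1] + B[1][2] = 4 + 0 = 4, A[0][2] + B[2][2] = -3 + -2 = -5) = -5 (attained at k = 2)
  C[1][0] = min over k of (A[1][0] + B[0][0] = 3 + 4 = 7, A[1][1] + B[1][0] = 9 + 3 = 12, A[1][2] + B[2][0] = 6 + 6 = 12) = 7 (attained at k = 0)
  C[1][1] = min over k of (A[1][0] + B[0][1] = 3 + -3 = 0, A[1][1] + B[1][1] = 9 + -4 = 5, A[1][2] + B[2][1] = 6 + 7 = 13) = 0 (attained at k = 0)
  C[1][2] = min over k of (A[1][0] + B[0][2] = 3 + 6 = 9, A[1][1] + B[1][2] = 9 + 0 = 9, A[1][2] + B[2][2] = 6 + -2 = 4) = 4 (attained at k = 2)
  C[2][0] = min over k of (A[2][0] + B[0][0] = 4 + 4 = 8, A[2][1] + B[1][0] = -1 + 3 = 2, A[2][2] + B[2][0] = 9 + 6 = 15) = 2 (attained at k = 1)
  C[2][1] = min over k of (A[2][0] + B[0][1] = 4 + -3 = 1, A[2][1] + B[1][1] = -1 + -4 = -5, A[2][2] + B[2][1] = 9 + 7 = 16) = -5 (attained at k = 1)
  C[2][2] = min over k of (A[2][0] + B[0][2] = 4 + 6 = 10, A[2][1] + B[1][2] = -1 + 0 = -1, A[2][2] + B[2][2] = 9 + -2 = 7) = -1 (attained at k = 1)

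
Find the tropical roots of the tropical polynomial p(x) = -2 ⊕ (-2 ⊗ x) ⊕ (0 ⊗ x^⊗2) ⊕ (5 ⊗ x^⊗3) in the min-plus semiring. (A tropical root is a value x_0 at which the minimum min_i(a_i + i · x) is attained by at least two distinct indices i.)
Roots: {-5, -2, 0}

Each tropical root is a break point of the lower envelope of the lines y = a_i + i · x (there are 4 lines, with slopes 0, 1, ..., 3). Only the lines that attain the minimum somewhere contribute to roots; other lines are dominated. Here the surviving (envelope) indices are i = 3, i = 2, i = 1, i = 0.
Intersections between consecutive envelope lines give the roots: for adjacent envelope indices i < j the intersection is x = (a_i − a_j) / (j − i). Reading off the sorted break points: {-5, -2, 0}.
Verification: at each break x_0, at least two indices attain the minimum of min_i(a_i + i · x_0).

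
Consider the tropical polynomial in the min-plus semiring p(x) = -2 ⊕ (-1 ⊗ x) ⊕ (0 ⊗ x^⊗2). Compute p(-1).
p(-1) = -2

A tropical monomial a ⊗ x^⊗i evaluates to a + i · x. Evaluating each term at x = -1:
  Term 0 contributes -2 + 0 · -1 = -2
  Term 1 contributes -1 + 1 · -1 = -2
  Term 2 contributes 0 + 2 · -1 = -2
p(-1) = ⊕ of these = min[-2, -2, -2] = -2.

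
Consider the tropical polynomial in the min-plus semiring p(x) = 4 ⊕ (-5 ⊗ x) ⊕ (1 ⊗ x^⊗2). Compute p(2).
p(2) = -3

A tropical monomial a ⊗ x^⊗i evaluates to a + i · x. Evaluating each term at x = 2:
  Term 0 contributes 4 + 0 · 2 = 4
  Term 1 contributes -5 + 1 · 2 = -3
  Term 2 contributes 1 + 2 · 2 = 5
p(2) = ⊕ of these = min[4, -3, 5] = -3.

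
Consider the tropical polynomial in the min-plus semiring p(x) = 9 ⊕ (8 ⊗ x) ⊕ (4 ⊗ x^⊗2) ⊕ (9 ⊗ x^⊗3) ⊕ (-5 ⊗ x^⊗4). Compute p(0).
p(0) = -5

A tropical monomial a ⊗ x^⊗i evaluates to a + i · x. Evaluating each term at x = 0:
  Term 0 contributes 9 + 0 · 0 = 9
  Term 1 contributes 8 + 1 · 0 = 8
  Term 2 contributes 4 + 2 · 0 = 4
  Term 3 contributes 9 + 3 · 0 = 9
  Term 4 contributes -5 + 4 · 0 = -5
p(0) = ⊕ of these = min[9, 8, 4, 9, -5] = -5.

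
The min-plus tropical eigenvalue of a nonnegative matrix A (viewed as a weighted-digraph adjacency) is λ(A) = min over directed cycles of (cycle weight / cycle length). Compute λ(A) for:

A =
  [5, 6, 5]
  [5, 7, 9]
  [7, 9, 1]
λ(A) = 1

Enumerate directed cycles and compute their means (weight / length). Sample:
  cycle 0 → 0: weight = 5, length = 1, mean = 5/1 ≈ 5.000
  cycle 1 → 1: weight = 7, length = 1, mean = 7/1 ≈ 7.000
  cycle 2 → 2: weight = 1, length = 1, mean = 1/1 ≈ 1.000
  cycle 0 → 1 → 0: weight = 11, length = 2, mean = 11/2 ≈ 5.500
  cycle 0 → 2 → 0: weight = 12, length = 2, mean = 12/2 ≈ 6.000
  cycle 1 → 0 → 1: weight = 11, length = 2, mean = 11/2 ≈ 5.500
Minimum mean = 1.000, attained e.g. along the cycle 2 → 2 with weight 1 and length 1. So λ(A) = 1/1 = 1.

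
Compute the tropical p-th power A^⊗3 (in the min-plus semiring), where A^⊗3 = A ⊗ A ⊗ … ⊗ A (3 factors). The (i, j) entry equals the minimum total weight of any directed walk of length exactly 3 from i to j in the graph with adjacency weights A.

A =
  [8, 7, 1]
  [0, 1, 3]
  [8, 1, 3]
A^⊗3 =
  [2, 3, 5]
  [2, 2, 2]
  [2, 3, 2]

Each entry (A^⊗3)_ij equals the minimum over all length-3 walks i = v_0 → v_1 → … → v_3 = j of Σ_t A[v_t][v_{t+1}]. For example, for (i, j) = (0, 2) we minimise over 9 possible intermediate vertex sequences; the minimum is 5, attained along the walk 0 → 2 → 1 → 2.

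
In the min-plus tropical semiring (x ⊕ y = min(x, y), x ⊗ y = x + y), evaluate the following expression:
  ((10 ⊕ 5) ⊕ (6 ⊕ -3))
((10 ⊕ 5) ⊕ (6 ⊕ -3)) = -3

Expand innermost to outermost. Recall ⊕ takes the minimum of its arguments and ⊗ takes their sum. Working out the expression ((10 ⊕ 5) ⊕ (6 ⊕ -3)) gives -3.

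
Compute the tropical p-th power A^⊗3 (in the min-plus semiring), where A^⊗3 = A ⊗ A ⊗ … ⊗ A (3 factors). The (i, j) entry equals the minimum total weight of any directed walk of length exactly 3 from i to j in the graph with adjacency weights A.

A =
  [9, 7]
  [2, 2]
A^⊗3 =
  [11, 11]
  [6, 6]

Each entry (A^⊗3)_ij equals the minimum over all length-3 walks i = v_0 → v_1 → … → v_3 = j of Σ_t A[v_t][v_{t+1}]. For example, for (i, j) = (0, 1) we minimise over 4 possible intermediate vertex sequences; the minimum is 11, attained along the walk 0 → 1 → 1 → 1.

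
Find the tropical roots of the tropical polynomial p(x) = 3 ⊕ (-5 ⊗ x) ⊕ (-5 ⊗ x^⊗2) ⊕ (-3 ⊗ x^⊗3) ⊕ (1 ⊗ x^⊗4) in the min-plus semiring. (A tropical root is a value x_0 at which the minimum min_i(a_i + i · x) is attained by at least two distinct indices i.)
Roots: {-4, -2, 0, 8}

Each tropical root is a break point of the lower envelope of the lines y = a_i + i · x (there are 5 lines, with slopes 0, 1, ..., 4). Only the lines that attain the minimum somewhere contribute to roots; other lines are dominated. Here the surviving (envelope) indices are i = 4, i = 3, i = 2, i = 1, i = 0.
Intersections between consecutive envelope lines give the roots: for adjacent envelope indices i < j the intersection is x = (a_i − a_j) / (j − i). Reading off the sorted break points: {-4, -2, 0, 8}.
Verification: at each break x_0, at least two indices attain the minimum of min_i(a_i + i · x_0).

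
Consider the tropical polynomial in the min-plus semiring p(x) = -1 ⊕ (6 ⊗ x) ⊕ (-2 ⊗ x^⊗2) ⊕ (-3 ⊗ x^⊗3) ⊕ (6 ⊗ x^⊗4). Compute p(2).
p(2) = -1

A tropical monomial a ⊗ x^⊗i evaluates to a + i · x. Evaluating each term at x = 2:
  Term 0 contributes -1 + 0 · 2 = -1
  Term 1 contributes 6 + 1 · 2 = 8
  Term 2 contributes -2 + 2 · 2 = 2
  Term 3 contributes -3 + 3 · 2 = 3
  Term 4 contributes 6 + 4 · 2 = 14
p(2) = ⊕ of these = min[-1, 8, 2, 3, 14] = -1.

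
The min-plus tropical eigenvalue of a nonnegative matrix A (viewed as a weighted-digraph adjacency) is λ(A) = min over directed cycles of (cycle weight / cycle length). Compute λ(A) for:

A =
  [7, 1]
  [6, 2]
λ(A) = 2

Enumerate directed cycles and compute their means (weight / length). Sample:
  cycle 0 → 0: weight = 7, length = 1, mean = 7/1 ≈ 7.000
  cycle 1 → 1: weight = 2, length = 1, mean = 2/1 ≈ 2.000
  cycle 0 → 1 → 0: weight = 7, length = 2, mean = 7/2 ≈ 3.500
  cycle 1 → 0 → 1: weight = 7, length = 2, mean = 7/2 ≈ 3.500
Minimum mean = 2.000, attained e.g. along the cycle 1 → 1 with weight 2 and length 1. So λ(A) = 2/1 = 2.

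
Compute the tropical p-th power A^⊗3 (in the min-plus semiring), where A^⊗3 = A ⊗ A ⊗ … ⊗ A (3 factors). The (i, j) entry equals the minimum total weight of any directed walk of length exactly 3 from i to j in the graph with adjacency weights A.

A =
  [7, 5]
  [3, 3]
A^⊗3 =
  [11, 11]
  [9, 9]

Each entry (A^⊗3)_ij equals the minimum over all length-3 walks i = v_0 → v_1 → … → v_3 = j of Σ_t A[v_t][v_{t+1}]. For example, for (i, j) = (0, 1) we minimise over 4 possible intermediate vertex sequences; the minimum is 11, attained along the walk 0 → 1 → 1 → 1.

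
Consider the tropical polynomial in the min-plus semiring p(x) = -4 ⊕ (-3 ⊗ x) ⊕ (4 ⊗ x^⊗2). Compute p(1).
p(1) = -4

A tropical monomial a ⊗ x^⊗i evaluates to a + i · x. Evaluating each term at x = 1:
  Term 0 contributes -4 + 0 · 1 = -4
  Term 1 contributes -3 + 1 · 1 = -2
  Term 2 contributes 4 + 2 · 1 = 6
p(1) = ⊕ of these = min[-4, -2, 6] = -4.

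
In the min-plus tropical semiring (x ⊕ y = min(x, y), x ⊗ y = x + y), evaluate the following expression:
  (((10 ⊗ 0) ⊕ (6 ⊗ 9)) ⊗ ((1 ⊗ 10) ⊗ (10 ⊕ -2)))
(((10 ⊗ 0) ⊕ (6 ⊗ 9)) ⊗ ((1 ⊗ 10) ⊗ (10 ⊕ -2))) = 19

Expand innermost to outermost. Recall ⊕ takes the minimum of its arguments and ⊗ takes their sum. Working out the expression (((10 ⊗ 0) ⊕ (6 ⊗ 9)) ⊗ ((1 ⊗ 10) ⊗ (10 ⊕ -2))) gives 19.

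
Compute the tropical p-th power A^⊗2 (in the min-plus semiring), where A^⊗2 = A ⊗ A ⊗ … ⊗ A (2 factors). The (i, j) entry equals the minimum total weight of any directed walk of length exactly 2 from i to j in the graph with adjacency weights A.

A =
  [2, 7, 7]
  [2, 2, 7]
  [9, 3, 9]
A^⊗2 =
  [4, 9, 9]
  [4, 4, 9]
  [5, 5, 10]

Each entry (A^⊗2)_ij equals the minimum over all length-2 walks i = v_0 → v_1 → … → v_2 = j of Σ_t A[v_t][v_{t+1}]. For example, for (i, j) = (0, 2) we minimise over 3 possible intermediate vertex sequences; the minimum is 9, attained along the walk 0 → 0 → 2.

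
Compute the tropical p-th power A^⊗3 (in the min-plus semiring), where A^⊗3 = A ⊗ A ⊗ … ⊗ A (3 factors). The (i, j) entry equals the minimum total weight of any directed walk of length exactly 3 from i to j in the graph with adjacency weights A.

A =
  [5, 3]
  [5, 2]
A^⊗3 =
  [10, 7]
  [9, 6]

Each entry (A^⊗3)_ij equals the minimum over all length-3 walks i = v_0 → v_1 → … → v_3 = j of Σ_t A[v_t][v_{t+1}]. For example, for (i, j) = (0, 1) we minimise over 4 possible intermediate vertex sequences; the minimum is 7, attained along the walk 0 → 1 → 1 → 1.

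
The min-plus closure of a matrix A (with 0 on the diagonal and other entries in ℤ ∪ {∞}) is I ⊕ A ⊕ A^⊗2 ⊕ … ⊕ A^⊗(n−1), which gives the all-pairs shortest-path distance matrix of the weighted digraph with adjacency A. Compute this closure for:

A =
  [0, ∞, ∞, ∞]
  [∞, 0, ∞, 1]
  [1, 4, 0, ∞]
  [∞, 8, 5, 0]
Closure =
  [0, ∞, ∞, ∞]
  [7, 0, 6, 1]
  [1, 4, 0, 5]
  [6, 8, 5, 0]

This is the Floyd-Warshall all-pairs shortest-path computation. For each intermediate vertex k = 0, 1, …, 3, update dist[i][j] ← min(dist[i][j], dist[i][k] + dist[k][j]). The final matrix gives, for each (i, j), the minimum total weight of any directed path from i to j (possibly empty when i = j).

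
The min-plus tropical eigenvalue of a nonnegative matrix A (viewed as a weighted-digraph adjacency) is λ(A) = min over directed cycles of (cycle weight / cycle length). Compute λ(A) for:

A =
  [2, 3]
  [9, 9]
λ(A) = 2

Enumerate directed cycles and compute their means (weight / length). Sample:
  cycle 0 → 0: weight = 2, length = 1, mean = 2/1 ≈ 2.000
  cycle 1 → 1: weight = 9, length = 1, mean = 9/1 ≈ 9.000
  cycle 0 → 1 → 0: weight = 12, length = 2, mean = 12/2 ≈ 6.000
  cycle 1 → 0 → 1: weight = 12, length = 2, mean = 12/2 ≈ 6.000
Minimum mean = 2.000, attained e.g. along the cycle 0 → 0 with weight 2 and length 1. So λ(A) = 2/1 = 2.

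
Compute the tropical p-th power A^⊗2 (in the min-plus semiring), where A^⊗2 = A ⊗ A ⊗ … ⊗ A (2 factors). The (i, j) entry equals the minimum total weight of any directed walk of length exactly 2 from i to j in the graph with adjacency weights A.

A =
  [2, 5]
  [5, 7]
A^⊗2 =
  [4, 7]
  [7, 10]

Each entry (A^⊗2)_ij equals the minimum over all length-2 walks i = v_0 → v_1 → … → v_2 = j of Σ_t A[v_t][v_{t+1}]. For example, for (i, j) = (0, 1) we minimise over 2 possible intermediate vertex sequences; the minimum is 7, attained along the walk 0 → 0 → 1.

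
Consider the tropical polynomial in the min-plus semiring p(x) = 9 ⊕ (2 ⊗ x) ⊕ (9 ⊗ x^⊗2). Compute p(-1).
p(-1) = 1

A tropical monomial a ⊗ x^⊗i evaluates to a + i · x. Evaluating each term at x = -1:
  Term 0 contributes 9 + 0 · -1 = 9
  Term 1 contributes 2 + 1 · -1 = 1
  Term 2 contributes 9 + 2 · -1 = 7
p(-1) = ⊕ of these = min[9, 1, 7] = 1.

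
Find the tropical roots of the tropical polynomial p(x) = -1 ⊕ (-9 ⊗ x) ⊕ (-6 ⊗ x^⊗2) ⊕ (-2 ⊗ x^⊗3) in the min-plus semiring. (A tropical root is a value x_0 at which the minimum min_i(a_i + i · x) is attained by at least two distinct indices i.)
Roots: {-4, -3, 8}

Each tropical root is a break point of the lower envelope of the lines y = a_i + i · x (there are 4 lines, with slopes 0, 1, ..., 3). Only the lines that attain the minimum somewhere contribute to roots; other lines are dominated. Here the surviving (envelope) indices are i = 3, i = 2, i = 1, i = 0.
Intersections between consecutive envelope lines give the roots: for adjacent envelope indices i < j the intersection is x = (a_i − a_j) / (j − i). Reading off the sorted break points: {-4, -3, 8}.
Verification: at each break x_0, at least two indices attain the minimum of min_i(a_i + i · x_0).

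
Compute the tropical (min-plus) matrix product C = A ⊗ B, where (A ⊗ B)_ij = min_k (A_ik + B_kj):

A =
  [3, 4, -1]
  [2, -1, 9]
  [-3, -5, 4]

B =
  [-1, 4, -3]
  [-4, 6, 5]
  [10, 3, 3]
A ⊗ B =
  [0, 2, 0]
  [-5, 5, -1]
  [-9, 1, -6]

Apply the min-plus product entry-by-entry:
  C[0][0] = min over k of (A[0][0] + B[0][0] = 3 + -1 = 2, A[0][1] + B[1][0] = 4 + -4 = 0, A[0][2] + B[2][0] = -1 + 10 = 9) = 0 (attained at k = 1)
  C[0][1] = min over k of (A[0][0] + B[0][1] = 3 + 4 = 7, A[0][1] + B[1][1] = 4 + 6 = 10, A[0][2] + B[2][1] = -1 + 3 = 2) = 2 (attained at k = 2)
  C[0][2] = min over k of (A[0][0] + B[0][2] = 3 + -3 = 0, A[0][1] + B[1][2] = 4 + 5 = 9, A[0][2] + B[2][2] = -1 + 3 = 2) = 0 (attained at k = 0)
  C[1][0] = min over k of (A[1][0] + B[0][0] = 2 + -1 = 1, A[1][1] + B[1][0] = -1 + -4 = -5, A[1][2] + B[2][0] = 9 + 10 = 19) = -5 (attained at k = 1)
  C[1][1] = min over k of (A[1][0] + B[0][1] = 2 + 4 = 6, A[1][1] + B[1][1] = -1 + 6 = 5, A[1][2] + B[2][1] = 9 + 3 = 12) = 5 (attained at k = 1)
  C[1][2] = min over k of (A[1][0] + B[0][2] = 2 + -3 = -1, A[1][1] + B[1][2] = -1 + 5 = 4, A[1][2] + B[2][2] = 9 + 3 = 12) = -1 (attained at k = 0)
  C[2][0] = min over k of (A[2][0] + B[0][0] = -3 + -1 = -4, A[2][1] + B[1][0] = -5 + -4 = -9, A[2][2] + B[2][0] = 4 + 10 = 14) = -9 (attained at k = 1)
  C[2][1] = min over k of (A[2][0] + B[0][1] = -3 + 4 = 1, A[2][1] + B[1][1] = -5 + 6 = 1, A[2][2] + B[2][1] = 4 + 3 = 7) = 1 (attained at k = 0)
  C[2][2] = min over k of (A[2][0] + B[0][2] = -3 + -3 = -6, A[2][1] + B[1][2] = -5 + 5 = 0, A[2][2] + B[2][2] = 4 + 3 = 7) = -6 (attained at k = 0)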